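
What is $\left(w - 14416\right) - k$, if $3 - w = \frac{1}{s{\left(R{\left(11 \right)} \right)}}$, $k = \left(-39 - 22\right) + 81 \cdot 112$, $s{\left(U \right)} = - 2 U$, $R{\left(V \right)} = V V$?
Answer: $- \frac{5668607}{242} \approx -23424.0$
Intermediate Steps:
$R{\left(V \right)} = V^{2}$
$k = 9011$ ($k = \left(-39 - 22\right) + 9072 = -61 + 9072 = 9011$)
$w = \frac{727}{242}$ ($w = 3 - \frac{1}{\left(-2\right) 11^{2}} = 3 - \frac{1}{\left(-2\right) 121} = 3 - \frac{1}{-242} = 3 - - \frac{1}{242} = 3 + \frac{1}{242} = \frac{727}{242} \approx 3.0041$)
$\left(w - 14416\right) - k = \left(\frac{727}{242} - 14416\right) - 9011 = - \frac{3487945}{242} - 9011 = - \frac{5668607}{242}$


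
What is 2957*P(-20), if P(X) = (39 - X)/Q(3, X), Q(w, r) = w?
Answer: 174463/3 ≈ 58154.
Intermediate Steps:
P(X) = 13 - X/3 (P(X) = (39 - X)/3 = (39 - X)*(1/3) = 13 - X/3)
2957*P(-20) = 2957*(13 - 1/3*(-20)) = 2957*(13 + 20/3) = 2957*(59/3) = 174463/3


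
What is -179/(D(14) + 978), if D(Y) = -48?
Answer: -179/930 ≈ -0.19247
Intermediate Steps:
-179/(D(14) + 978) = -179/(-48 + 978) = -179/930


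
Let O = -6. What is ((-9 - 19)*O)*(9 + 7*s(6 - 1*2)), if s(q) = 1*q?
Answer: 6216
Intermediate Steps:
s(q) = q
((-9 - 19)*O)*(9 + 7*s(6 - 1*2)) = ((-9 - 19)*(-6))*(9 + 7*(6 - 1*2)) = (-28*(-6))*(9 + 7*(6 - 2)) = 168*(9 + 7*4) = 168*(9 + 28) = 168*37 = 6216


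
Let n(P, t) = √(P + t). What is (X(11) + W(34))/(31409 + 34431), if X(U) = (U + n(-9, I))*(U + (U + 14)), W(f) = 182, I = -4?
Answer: 289/32920 + 9*I*√13/16460 ≈ 0.0087789 + 0.0019714*I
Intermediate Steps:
X(U) = (14 + 2*U)*(U + I*√13) (X(U) = (U + √(-9 - 4))*(U + (U + 14)) = (U + √(-13))*(U + (14 + U)) = (U + I*√13)*(14 + 2*U) = (14 + 2*U)*(U + I*√13))
(X(11) + W(34))/(31409 + 34431) = ((2*11² + 14*11 + 14*I*√13 + 2*I*11*√13) + 182)/(31409 + 34431) = ((2*121 + 154 + 14*I*√13 + 22*I*√13) + 182)/65840 = ((242 + 154 + 14*I*√13 + 22*I*√13) + 182)*(1/65840) = ((396 + 36*I*√13) + 182)*(1/65840) = (578 + 36*I*√13)*(1/65840) = 289/32920 + 9*I*√13/16460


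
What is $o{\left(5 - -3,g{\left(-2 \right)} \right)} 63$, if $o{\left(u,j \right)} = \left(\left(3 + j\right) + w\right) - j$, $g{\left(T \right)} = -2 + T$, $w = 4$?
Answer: $441$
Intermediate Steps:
$o{\left(u,j \right)} = 7$ ($o{\left(u,j \right)} = \left(\left(3 + j\right) + 4\right) - j = \left(7 + j\right) - j = 7$)
$o{\left(5 - -3,g{\left(-2 \right)} \right)} 63 = 7 \cdot 63 = 441$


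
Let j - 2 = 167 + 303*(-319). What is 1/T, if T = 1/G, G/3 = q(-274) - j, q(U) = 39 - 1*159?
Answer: 289104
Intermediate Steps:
q(U) = -120 (q(U) = 39 - 159 = -120)
j = -96488 (j = 2 + (167 + 303*(-319)) = 2 + (167 - 96657) = 2 - 96490 = -96488)
G = 289104 (G = 3*(-120 - 1*(-96488)) = 3*(-120 + 96488) = 3*96368 = 289104)
T = 1/289104 ≈ 3.4590e-6
1/T = 1/(1/289104) = 289104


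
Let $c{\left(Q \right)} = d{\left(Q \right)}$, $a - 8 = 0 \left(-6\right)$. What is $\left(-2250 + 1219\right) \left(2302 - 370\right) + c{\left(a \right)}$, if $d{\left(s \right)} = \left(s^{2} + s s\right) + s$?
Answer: $-1991756$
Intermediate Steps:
$d{\left(s \right)} = s + 2 s^{2}$ ($d{\left(s \right)} = \left(s^{2} + s^{2}\right) + s = 2 s^{2} + s = s + 2 s^{2}$)
$a = 8$ ($a = 8 + 0 \left(-6\right) = 8 + 0 = 8$)
$c{\left(Q \right)} = Q \left(1 + 2 Q\right)$
$\left(-2250 + 1219\right) \left(2302 - 370\right) + c{\left(a \right)} = \left(-2250 + 1219\right) \left(2302 - 370\right) + 8 \left(1 + 2 \cdot 8\right) = \left(-1031\right) 1932 + 8 \left(1 + 16\right) = -1991892 + 8 \cdot 17 = -1991892 + 136 = -1991756$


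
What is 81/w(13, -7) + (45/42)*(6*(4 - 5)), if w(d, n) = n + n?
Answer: -171/14 ≈ -12.214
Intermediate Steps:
w(d, n) = 2*n
81/w(13, -7) + (45/42)*(6*(4 - 5)) = 81/((2*(-7))) + (45/42)*(6*(4 - 5)) = 81/(-14) + (45*(1/42))*(6*(-1)) = 81*(-1/14) + (15/14)*(-6) = -81/14 - 45/7 = -171/14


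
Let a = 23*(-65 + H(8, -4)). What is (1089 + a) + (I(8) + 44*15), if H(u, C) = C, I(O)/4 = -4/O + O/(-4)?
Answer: 152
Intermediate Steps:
I(O) = -O - 16/O (I(O) = 4*(-4/O + O/(-4)) = 4*(-4/O + O*(-1/4)) = 4*(-4/O - O/4) = -O - 16/O)
a = -1587 (a = 23*(-65 - 4) = 23*(-69) = -1587)
(1089 + a) + (I(8) + 44*15) = (1089 - 1587) + ((-1*8 - 16/8) + 44*15) = -498 + ((-8 - 16*1/8) + 660) = -498 + ((-8 - 2) + 660) = -498 + (-10 + 660) = -498 + 650 = 152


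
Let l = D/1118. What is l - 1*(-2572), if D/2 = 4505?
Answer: 1442253/559 ≈ 2580.1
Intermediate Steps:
D = 9010 (D = 2*4505 = 9010)
l = 4505/559 (l = 9010/1118 = 9010*(1/1118) = 4505/559 ≈ 8.0590)
l - 1*(-2572) = 4505/559 - 1*(-2572) = 4505/559 + 2572 = 1442253/559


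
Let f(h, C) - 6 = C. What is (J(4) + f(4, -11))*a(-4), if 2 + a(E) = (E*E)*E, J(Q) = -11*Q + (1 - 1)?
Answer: 3234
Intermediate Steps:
f(h, C) = 6 + C
J(Q) = -11*Q (J(Q) = -11*Q + 0 = -11*Q)
a(E) = -2 + E³ (a(E) = -2 + (E*E)*E = -2 + E²*E = -2 + E³)
(J(4) + f(4, -11))*a(-4) = (-11*4 + (6 - 11))*(-2 + (-4)³) = (-44 - 5)*(-2 - 64) = -49*(-66) = 3234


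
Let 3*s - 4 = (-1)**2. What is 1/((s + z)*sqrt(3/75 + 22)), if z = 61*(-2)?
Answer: -15*sqrt(551)/198911 ≈ -0.0017701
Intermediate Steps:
z = -122
s = 5/3 (s = 4/3 + (1/3)*(-1)**2 = 4/3 + (1/3)*1 = 4/3 + 1/3 = 5/3 ≈ 1.6667)
1/((s + z)*sqrt(3/75 + 22)) = 1/((5/3 - 122)*sqrt(3/75 + 22)) = 1/(-361*sqrt(3*(1/75) + 22)/3) = 1/(-361*sqrt(1/25 + 22)/3) = 1/(-361*sqrt(551)/15) = -15*sqrt(551)/198911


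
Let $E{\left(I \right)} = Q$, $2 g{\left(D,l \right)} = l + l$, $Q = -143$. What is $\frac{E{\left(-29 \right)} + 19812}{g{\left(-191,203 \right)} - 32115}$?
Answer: $- \frac{19669}{31912} \approx -0.61635$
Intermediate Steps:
$g{\left(D,l \right)} = l$ ($g{\left(D,l \right)} = \frac{l + l}{2} = \frac{2 l}{2} = l$)
$E{\left(I \right)} = -143$
$\frac{E{\left(-29 \right)} + 19812}{g{\left(-191,203 \right)} - 32115} = \frac{-143 + 19812}{203 - 32115} = \frac{19669}{-31912} = 19669 \left(- \frac{1}{31912}\right) = - \frac{19669}{31912}$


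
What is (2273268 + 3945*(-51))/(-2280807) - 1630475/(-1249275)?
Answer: 5023154650/12663800733 ≈ 0.39665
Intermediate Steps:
(2273268 + 3945*(-51))/(-2280807) - 1630475/(-1249275) = (2273268 - 201195)*(-1/2280807) - 1630475*(-1/1249275) = 2072073*(-1/2280807) + 65219/49971 = -690691/760269 + 65219/49971 = 5023154650/12663800733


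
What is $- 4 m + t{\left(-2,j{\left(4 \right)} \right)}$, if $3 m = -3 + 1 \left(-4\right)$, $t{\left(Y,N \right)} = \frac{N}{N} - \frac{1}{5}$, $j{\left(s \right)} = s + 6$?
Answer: $\frac{152}{15} \approx 10.133$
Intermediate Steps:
$j{\left(s \right)} = 6 + s$
$t{\left(Y,N \right)} = \frac{4}{5}$ ($t{\left(Y,N \right)} = 1 - \frac{1}{5} = \frac{4}{5}$)
$m = - \frac{7}{3}$ ($m = \frac{-3 + 1 \left(-4\right)}{3} = \frac{-3 - 4}{3} = \frac{1}{3} \left(-7\right) = - \frac{7}{3} \approx -2.3333$)
$- 4 m + t{\left(-2,j{\left(4 \right)} \right)} = \left(-4\right) \left(- \frac{7}{3}\right) + \frac{4}{5} = \frac{28}{3} + \frac{4}{5} = \frac{152}{15}$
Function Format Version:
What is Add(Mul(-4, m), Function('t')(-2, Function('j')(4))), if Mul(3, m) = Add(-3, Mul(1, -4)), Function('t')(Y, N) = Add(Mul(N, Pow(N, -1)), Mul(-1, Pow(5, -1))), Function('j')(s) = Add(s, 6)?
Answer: Rational(152, 15) ≈ 10.133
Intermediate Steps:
Function('j')(s) = Add(6, s)
Function('t')(Y, N) = Rational(4, 5) (Function('t')(Y, N) = Add(1, Mul(-1, Rational(1, 5))) = Add(1, Rational(-1, 5)) = Rational(4, 5))
m = Rational(-7, 3) (m = Mul(Rational(1, 3), Add(-3, Mul(1, -4))) = Mul(Rational(1, 3), Add(-3, -4)) = Mul(Rational(1, 3), -7) = Rational(-7, 3) ≈ -2.3333)
Add(Mul(-4, m), Function('t')(-2, Function('j')(4))) = Add(Mul(-4, Rational(-7, 3)), Rational(4, 5)) = Add(Rational(28, 3), Rational(4, 5)) = Rational(152, 15)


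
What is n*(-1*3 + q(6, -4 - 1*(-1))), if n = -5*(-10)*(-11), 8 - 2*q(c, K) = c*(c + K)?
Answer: 4400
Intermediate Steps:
q(c, K) = 4 - c*(K + c)/2 (q(c, K) = 4 - c*(c + K)/2 = 4 - c*(K + c)/2)
n = -550 (n = 50*(-11) = -550)
n*(-1*3 + q(6, -4 - 1*(-1))) = -550*(-1*3 + (4 - ½*6² - ½*(-4 - 1*(-1))*6)) = -550*(-3 + (4 - ½*36 - ½*(-4 + 1)*6)) = -550*(-3 + (4 - 18 - ½*(-3)*6)) = -550*(-3 + (4 - 18 + 9)) = -550*(-3 - 5) = -550*(-8) = 4400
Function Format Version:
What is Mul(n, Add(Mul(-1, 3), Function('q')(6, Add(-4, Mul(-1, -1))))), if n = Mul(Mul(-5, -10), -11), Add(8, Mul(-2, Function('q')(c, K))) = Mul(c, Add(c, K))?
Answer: 4400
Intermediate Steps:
Function('q')(c, K) = Add(4, Mul(Rational(-1, 2), c, Add(K, c))) (Function('q')(c, K) = Add(4, Mul(Rational(-1, 2), Mul(c, Add(c, K)))) = Add(4, Mul(Rational(-1, 2), Mul(c, Add(K, c)))) = Add(4, Mul(Rational(-1, 2), c, Add(K, c))))
n = -550 (n = Mul(50, -11) = -550)
Mul(n, Add(Mul(-1, 3), Function('q')(6, Add(-4, Mul(-1, -1))))) = Mul(-550, Add(Mul(-1, 3), Add(4, Mul(Rational(-1, 2), Pow(6, 2)), Mul(Rational(-1, 2), Add(-4, Mul(-1, -1)), 6)))) = Mul(-550, Add(-3, Add(4, Mul(Rational(-1, 2), 36), Mul(Rational(-1, 2), Add(-4, 1), 6)))) = Mul(-550, Add(-3, Add(4, -18, Mul(Rational(-1, 2), -3, 6)))) = Mul(-550, Add(-3, Add(4, -18, 9))) = Mul(-550, Add(-3, -5)) = Mul(-550, -8) = 4400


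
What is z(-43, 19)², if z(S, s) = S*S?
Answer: 3418801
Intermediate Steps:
z(S, s) = S²
z(-43, 19)² = ((-43)²)² = 1849² = 3418801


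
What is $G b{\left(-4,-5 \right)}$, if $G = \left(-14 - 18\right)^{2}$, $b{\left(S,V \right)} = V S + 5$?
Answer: $25600$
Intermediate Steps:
$b{\left(S,V \right)} = 5 + S V$ ($b{\left(S,V \right)} = S V + 5 = 5 + S V$)
$G = 1024$ ($G = \left(-32\right)^{2} = 1024$)
$G b{\left(-4,-5 \right)} = 1024 \left(5 - -20\right) = 1024 \left(5 + 20\right) = 1024 \cdot 25 = 25600$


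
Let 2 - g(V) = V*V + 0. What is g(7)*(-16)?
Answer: 752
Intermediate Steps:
g(V) = 2 - V**2 (g(V) = 2 - (V*V + 0) = 2 - (V**2 + 0) = 2 - V**2)
g(7)*(-16) = (2 - 1*7**2)*(-16) = (2 - 1*49)*(-16) = (2 - 49)*(-16) = -47*(-16) = 752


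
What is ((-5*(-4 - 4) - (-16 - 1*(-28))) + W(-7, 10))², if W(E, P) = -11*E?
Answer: 11025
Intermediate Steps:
((-5*(-4 - 4) - (-16 - 1*(-28))) + W(-7, 10))² = ((-5*(-4 - 4) - (-16 - 1*(-28))) - 11*(-7))² = ((-5*(-8) - (-16 + 28)) + 77)² = ((40 - 1*12) + 77)² = ((40 - 12) + 77)² = (28 + 77)² = 105² = 11025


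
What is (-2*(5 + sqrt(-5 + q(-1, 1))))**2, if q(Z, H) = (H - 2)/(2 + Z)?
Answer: 76 + 40*I*sqrt(6) ≈ 76.0 + 97.98*I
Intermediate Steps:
q(Z, H) = (-2 + H)/(2 + Z)
(-2*(5 + sqrt(-5 + q(-1, 1))))**2 = (-2*(5 + sqrt(-5 + (-2 + 1)/(2 - 1))))**2 = (-2*(5 + sqrt(-5 - 1/1)))**2 = (-2*(5 + sqrt(-5 + 1*(-1))))**2 = (-2*(5 + sqrt(-5 - 1)))**2 = (-2*(5 + sqrt(-6)))**2 = (-2*(5 + I*sqrt(6)))**2 = (-10 - 2*I*sqrt(6))**2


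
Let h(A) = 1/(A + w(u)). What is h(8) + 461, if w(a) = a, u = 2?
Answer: 4611/10 ≈ 461.10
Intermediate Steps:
h(A) = 1/(2 + A) (h(A) = 1/(A + 2) = 1/(2 + A))
h(8) + 461 = 1/(2 + 8) + 461 = 1/10 + 461 = ⅒ + 461 = 4611/10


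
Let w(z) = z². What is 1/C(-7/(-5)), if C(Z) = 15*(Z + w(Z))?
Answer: 5/252 ≈ 0.019841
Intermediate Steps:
C(Z) = 15*Z + 15*Z² (C(Z) = 15*(Z + Z²) = 15*Z + 15*Z²)
1/C(-7/(-5)) = 1/(15*(-7/(-5))*(1 - 7/(-5))) = 1/(15*(-⅕*(-7))*(1 - ⅕*(-7))) = 1/(15*(7/5)*(1 + 7/5)) = 1/(15*(7/5)*(12/5)) = 1/(252/5) = 5/252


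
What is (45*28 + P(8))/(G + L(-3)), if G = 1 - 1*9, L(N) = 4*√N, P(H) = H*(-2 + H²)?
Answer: -878/7 - 439*I*√3/7 ≈ -125.43 - 108.62*I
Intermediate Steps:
G = -8 (G = 1 - 9 = -8)
(45*28 + P(8))/(G + L(-3)) = (45*28 + 8*(-2 + 8²))/(-8 + 4*√(-3)) = (1260 + 8*(-2 + 64))/(-8 + 4*(I*√3)) = (1260 + 8*62)/(-8 + 4*I*√3) = (1260 + 496)/(-8 + 4*I*√3) = 1756/(-8 + 4*I*√3)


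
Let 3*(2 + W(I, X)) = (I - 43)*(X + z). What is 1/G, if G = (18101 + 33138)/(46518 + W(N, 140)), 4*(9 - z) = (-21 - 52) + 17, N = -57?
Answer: 123248/153717 ≈ 0.80179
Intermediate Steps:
z = 23 (z = 9 - ((-21 - 52) + 17)/4 = 9 - (-73 + 17)/4 = 9 - ¼*(-56) = 9 + 14 = 23)
W(I, X) = -2 + (-43 + I)*(23 + X)/3 (W(I, X) = -2 + ((I - 43)*(X + 23))/3 = -2 + ((-43 + I)*(23 + X))/3 = -2 + (-43 + I)*(23 + X)/3)
G = 153717/123248 (G = (18101 + 33138)/(46518 + (-995/3 - 43/3*140 + (23/3)*(-57) + (⅓)*(-57)*140)) = 51239/(46518 + (-995/3 - 6020/3 - 437 - 2660)) = 51239/(46518 - 16306/3) = 51239/(123248/3) = 51239*(3/123248) = 153717/123248 ≈ 1.2472)
1/G = 1/(153717/123248) = 123248/153717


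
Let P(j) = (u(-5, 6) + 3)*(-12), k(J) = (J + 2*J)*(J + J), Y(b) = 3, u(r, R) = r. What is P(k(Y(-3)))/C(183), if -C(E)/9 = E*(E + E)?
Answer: -4/100467 ≈ -3.9814e-5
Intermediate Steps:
k(J) = 6*J**2 (k(J) = (3*J)*(2*J) = 6*J**2)
C(E) = -18*E**2 (C(E) = -9*E*(E + E) = -9*E*2*E = -18*E**2)
P(j) = 24 (P(j) = (-5 + 3)*(-12) = -2*(-12) = 24)
P(k(Y(-3)))/C(183) = 24/((-18*183**2)) = 24/((-18*33489)) = 24/(-602802) = 24*(-1/602802) = -4/100467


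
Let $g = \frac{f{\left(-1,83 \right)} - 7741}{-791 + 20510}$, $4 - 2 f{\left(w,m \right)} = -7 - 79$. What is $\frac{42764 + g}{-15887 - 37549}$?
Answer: $- \frac{210813905}{263426121} \approx -0.80028$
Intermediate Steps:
$f{\left(w,m \right)} = 45$ ($f{\left(w,m \right)} = 2 - \frac{-7 - 79}{2} = 2 - -43 = 2 + 43 = 45$)
$g = - \frac{7696}{19719}$ ($g = \frac{45 - 7741}{-791 + 20510} = - \frac{7696}{19719} \approx -0.39028$)
$\frac{42764 + g}{-15887 - 37549} = \frac{42764 - \frac{7696}{19719}}{-15887 - 37549} = \frac{843255620}{19719 \left(-53436\right)} = \frac{843255620}{19719} \left(- \frac{1}{53436}\right) = - \frac{210813905}{263426121}$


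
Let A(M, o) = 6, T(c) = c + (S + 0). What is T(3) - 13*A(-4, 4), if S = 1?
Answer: -74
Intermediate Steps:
T(c) = 1 + c (T(c) = c + (1 + 0) = c + 1 = 1 + c)
T(3) - 13*A(-4, 4) = (1 + 3) - 13*6 = 4 - 78 = -74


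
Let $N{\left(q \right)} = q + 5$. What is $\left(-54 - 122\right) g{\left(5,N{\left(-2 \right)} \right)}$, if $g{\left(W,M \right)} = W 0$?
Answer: $0$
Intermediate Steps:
$N{\left(q \right)} = 5 + q$
$g{\left(W,M \right)} = 0$
$\left(-54 - 122\right) g{\left(5,N{\left(-2 \right)} \right)} = \left(-54 - 122\right) 0 = \left(-176\right) 0 = 0$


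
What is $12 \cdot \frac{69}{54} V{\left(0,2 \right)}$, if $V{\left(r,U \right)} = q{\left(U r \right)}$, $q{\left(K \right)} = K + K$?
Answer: $0$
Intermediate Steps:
$q{\left(K \right)} = 2 K$
$V{\left(r,U \right)} = 2 U r$
$12 \cdot \frac{69}{54} V{\left(0,2 \right)} = 12 \cdot \frac{69}{54} \cdot 2 \cdot 2 \cdot 0 = 12 \cdot 69 \cdot \frac{1}{54} \cdot 0 = 12 \cdot \frac{23}{18} \cdot 0 = \frac{46}{3} \cdot 0 = 0$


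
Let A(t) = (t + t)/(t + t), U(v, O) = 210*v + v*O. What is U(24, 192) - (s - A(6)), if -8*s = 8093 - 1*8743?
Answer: 38271/4 ≈ 9567.8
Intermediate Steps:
U(v, O) = 210*v + O*v
s = 325/4 (s = -(8093 - 1*8743)/8 = -(8093 - 8743)/8 = -⅛*(-650) = 325/4 ≈ 81.250)
A(t) = 1 (A(t) = (2*t)/((2*t)) = (2*t)*(1/(2*t)) = 1)
U(24, 192) - (s - A(6)) = 24*(210 + 192) - (325/4 - 1*1) = 24*402 - (325/4 - 1) = 9648 - 1*321/4 = 9648 - 321/4 = 38271/4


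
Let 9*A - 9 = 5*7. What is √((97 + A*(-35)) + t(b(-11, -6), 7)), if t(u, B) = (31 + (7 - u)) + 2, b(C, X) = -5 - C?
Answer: 19*I/3 ≈ 6.3333*I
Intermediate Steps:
A = 44/9 (A = 1 + (5*7)/9 = 1 + (⅑)*35 = 1 + 35/9 = 44/9 ≈ 4.8889)
t(u, B) = 40 - u (t(u, B) = (38 - u) + 2 = 40 - u)
√((97 + A*(-35)) + t(b(-11, -6), 7)) = √((97 + (44/9)*(-35)) + (40 - (-5 - 1*(-11)))) = √((97 - 1540/9) + (40 - (-5 + 11))) = √(-667/9 + (40 - 1*6)) = √(-667/9 + (40 - 6)) = √(-667/9 + 34) = √(-361/9) = 19*I/3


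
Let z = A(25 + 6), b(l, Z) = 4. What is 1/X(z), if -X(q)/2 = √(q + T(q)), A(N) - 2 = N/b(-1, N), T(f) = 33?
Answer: -√19/57 ≈ -0.076472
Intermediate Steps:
A(N) = 2 + N/4
z = 39/4 (z = 2 + (25 + 6)/4 = 2 + (¼)*31 = 2 + 31/4 = 39/4 ≈ 9.7500)
X(q) = -2*√(33 + q) (X(q) = -2*√(q + 33) = -2*√(33 + q))
1/X(z) = 1/(-2*√(33 + 39/4)) = 1/(-3*√19) = -√19/57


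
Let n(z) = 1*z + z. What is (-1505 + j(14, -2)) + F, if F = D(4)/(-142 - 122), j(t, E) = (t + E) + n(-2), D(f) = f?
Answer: -98803/66 ≈ -1497.0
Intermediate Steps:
n(z) = 2*z (n(z) = z + z = 2*z)
j(t, E) = -4 + E + t (j(t, E) = (t + E) + 2*(-2) = (E + t) - 4 = -4 + E + t)
F = -1/66 (F = 4/(-142 - 122) = 4/(-264) = -1/264*4 = -1/66 ≈ -0.015152)
(-1505 + j(14, -2)) + F = (-1505 + (-4 - 2 + 14)) - 1/66 = (-1505 + 8) - 1/66 = -1497 - 1/66 = -98803/66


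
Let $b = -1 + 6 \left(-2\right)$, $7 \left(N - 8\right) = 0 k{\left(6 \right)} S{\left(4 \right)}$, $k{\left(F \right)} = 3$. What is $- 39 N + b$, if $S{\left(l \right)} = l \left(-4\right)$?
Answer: $-325$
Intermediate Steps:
$S{\left(l \right)} = - 4 l$
$N = 8$ ($N = 8 + \frac{0 \cdot 3 \left(\left(-4\right) 4\right)}{7} = 8 + \frac{0 \left(-16\right)}{7} = 8 + \frac{1}{7} \cdot 0 = 8 + 0 = 8$)
$b = -13$ ($b = -1 - 12 = -13$)
$- 39 N + b = \left(-39\right) 8 - 13 = -312 - 13 = -325$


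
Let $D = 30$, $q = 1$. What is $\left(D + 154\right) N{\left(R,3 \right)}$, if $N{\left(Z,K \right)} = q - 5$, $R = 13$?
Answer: $-736$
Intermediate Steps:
$N{\left(Z,K \right)} = -4$ ($N{\left(Z,K \right)} = 1 - 5 = -4$)
$\left(D + 154\right) N{\left(R,3 \right)} = \left(30 + 154\right) \left(-4\right) = 184 \left(-4\right) = -736$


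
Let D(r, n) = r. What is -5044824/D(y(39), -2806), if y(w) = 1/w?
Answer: -196748136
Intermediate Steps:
-5044824/D(y(39), -2806) = -5044824/(1/39) = -5044824/1/39 = -5044824*39 = -196748136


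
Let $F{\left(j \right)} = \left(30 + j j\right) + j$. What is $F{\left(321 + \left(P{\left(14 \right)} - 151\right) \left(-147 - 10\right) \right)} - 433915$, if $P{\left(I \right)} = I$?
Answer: $476136845$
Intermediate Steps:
$F{\left(j \right)} = 30 + j + j^{2}$ ($F{\left(j \right)} = \left(30 + j^{2}\right) + j = 30 + j + j^{2}$)
$F{\left(321 + \left(P{\left(14 \right)} - 151\right) \left(-147 - 10\right) \right)} - 433915 = \left(30 + \left(321 + \left(14 - 151\right) \left(-147 - 10\right)\right) + \left(321 + \left(14 - 151\right) \left(-147 - 10\right)\right)^{2}\right) - 433915 = \left(30 + \left(321 - -21509\right) + \left(321 - -21509\right)^{2}\right) - 433915 = \left(30 + \left(321 + 21509\right) + \left(321 + 21509\right)^{2}\right) - 433915 = \left(30 + 21830 + 21830^{2}\right) - 433915 = \left(30 + 21830 + 476548900\right) - 433915 = 476570760 - 433915 = 476136845$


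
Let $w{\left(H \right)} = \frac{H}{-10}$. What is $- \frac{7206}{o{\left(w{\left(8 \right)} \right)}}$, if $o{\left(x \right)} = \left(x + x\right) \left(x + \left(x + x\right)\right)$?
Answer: $- \frac{30025}{16} \approx -1876.6$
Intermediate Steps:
$w{\left(H \right)} = - \frac{H}{10}$ ($w{\left(H \right)} = H \left(- \frac{1}{10}\right) = - \frac{H}{10}$)
$o{\left(x \right)} = 6 x^{2}$ ($o{\left(x \right)} = 2 x \left(x + 2 x\right) = 2 x 3 x = 6 x^{2}$)
$- \frac{7206}{o{\left(w{\left(8 \right)} \right)}} = - \frac{7206}{6 \left(\left(- \frac{1}{10}\right) 8\right)^{2}} = - \frac{7206}{6 \left(- \frac{4}{5}\right)^{2}} = - \frac{7206}{6 \cdot \frac{16}{25}} = - \frac{7206}{\frac{96}{25}} = \left(-7206\right) \frac{25}{96} = - \frac{30025}{16}$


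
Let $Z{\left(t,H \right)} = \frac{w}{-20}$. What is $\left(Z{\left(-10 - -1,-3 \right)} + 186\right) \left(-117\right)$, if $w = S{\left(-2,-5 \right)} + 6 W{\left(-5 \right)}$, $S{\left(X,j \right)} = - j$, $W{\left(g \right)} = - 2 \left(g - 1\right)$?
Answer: $- \frac{426231}{20} \approx -21312.0$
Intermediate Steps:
$W{\left(g \right)} = 2 - 2 g$ ($W{\left(g \right)} = - 2 \left(-1 + g\right) = 2 - 2 g$)
$w = 77$ ($w = \left(-1\right) \left(-5\right) + 6 \left(2 - -10\right) = 5 + 6 \left(2 + 10\right) = 5 + 6 \cdot 12 = 5 + 72 = 77$)
$Z{\left(t,H \right)} = - \frac{77}{20}$ ($Z{\left(t,H \right)} = \frac{77}{-20} = 77 \left(- \frac{1}{20}\right) = - \frac{77}{20}$)
$\left(Z{\left(-10 - -1,-3 \right)} + 186\right) \left(-117\right) = \left(- \frac{77}{20} + 186\right) \left(-117\right) = \frac{3643}{20} \left(-117\right) = - \frac{426231}{20}$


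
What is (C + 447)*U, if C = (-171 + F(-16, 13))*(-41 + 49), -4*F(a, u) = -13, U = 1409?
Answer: -1261055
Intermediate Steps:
F(a, u) = 13/4 (F(a, u) = -1/4*(-13) = 13/4)
C = -1342 (C = (-171 + 13/4)*(-41 + 49) = -671/4*8 = -1342)
(C + 447)*U = (-1342 + 447)*1409 = -895*1409 = -1261055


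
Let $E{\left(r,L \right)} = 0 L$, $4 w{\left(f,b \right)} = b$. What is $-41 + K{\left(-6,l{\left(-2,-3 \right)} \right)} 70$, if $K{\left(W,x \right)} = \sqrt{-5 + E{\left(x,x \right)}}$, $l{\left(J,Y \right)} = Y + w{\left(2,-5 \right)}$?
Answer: $-41 + 70 i \sqrt{5} \approx -41.0 + 156.52 i$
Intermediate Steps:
$w{\left(f,b \right)} = \frac{b}{4}$
$E{\left(r,L \right)} = 0$
$l{\left(J,Y \right)} = - \frac{5}{4} + Y$ ($l{\left(J,Y \right)} = Y + \frac{1}{4} \left(-5\right) = Y - \frac{5}{4} = - \frac{5}{4} + Y$)
$K{\left(W,x \right)} = i \sqrt{5}$ ($K{\left(W,x \right)} = \sqrt{-5 + 0} = \sqrt{-5} = i \sqrt{5}$)
$-41 + K{\left(-6,l{\left(-2,-3 \right)} \right)} 70 = -41 + i \sqrt{5} \cdot 70 = -41 + 70 i \sqrt{5}$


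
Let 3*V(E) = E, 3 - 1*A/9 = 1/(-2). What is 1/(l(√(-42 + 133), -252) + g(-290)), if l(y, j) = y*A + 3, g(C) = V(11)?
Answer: -240/3249011 + 1134*√91/3249011 ≈ 0.0032557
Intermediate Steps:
A = 63/2 (A = 27 - 9/(-2) = 27 - 9*(-½) = 27 + 9/2 = 63/2 ≈ 31.500)
V(E) = E/3
g(C) = 11/3 (g(C) = (⅓)*11 = 11/3)
l(y, j) = 3 + 63*y/2 (l(y, j) = y*(63/2) + 3 = 63*y/2 + 3 = 3 + 63*y/2)
1/(l(√(-42 + 133), -252) + g(-290)) = 1/((3 + 63*√(-42 + 133)/2) + 11/3) = 1/((3 + 63*√91/2) + 11/3) = 1/(20/3 + 63*√91/2)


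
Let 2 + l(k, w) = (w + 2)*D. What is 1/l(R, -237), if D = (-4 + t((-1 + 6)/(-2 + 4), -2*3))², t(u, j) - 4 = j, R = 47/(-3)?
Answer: -1/8462 ≈ -0.00011818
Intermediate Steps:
R = -47/3 (R = 47*(-⅓) = -47/3 ≈ -15.667)
t(u, j) = 4 + j
D = 36 (D = (-4 + (4 - 2*3))² = (-4 + (4 - 6))² = (-4 - 2)² = (-6)² = 36)
l(k, w) = 70 + 36*w (l(k, w) = -2 + (w + 2)*36 = -2 + (2 + w)*36 = -2 + (72 + 36*w) = 70 + 36*w)
1/l(R, -237) = 1/(70 + 36*(-237)) = 1/(70 - 8532) = 1/(-8462) = -1/8462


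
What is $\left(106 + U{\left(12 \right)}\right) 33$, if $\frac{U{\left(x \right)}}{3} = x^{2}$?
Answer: $17754$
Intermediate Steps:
$U{\left(x \right)} = 3 x^{2}$
$\left(106 + U{\left(12 \right)}\right) 33 = \left(106 + 3 \cdot 12^{2}\right) 33 = \left(106 + 3 \cdot 144\right) 33 = \left(106 + 432\right) 33 = 538 \cdot 33 = 17754$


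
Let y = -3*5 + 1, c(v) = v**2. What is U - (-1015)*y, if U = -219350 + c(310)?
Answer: -137460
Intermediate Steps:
y = -14 (y = -15 + 1 = -14)
U = -123250 (U = -219350 + 310**2 = -219350 + 96100 = -123250)
U - (-1015)*y = -123250 - (-1015)*(-14) = -123250 - 1*14210 = -123250 - 14210 = -137460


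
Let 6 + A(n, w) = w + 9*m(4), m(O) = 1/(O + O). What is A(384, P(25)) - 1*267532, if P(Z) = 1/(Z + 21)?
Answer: -49226781/184 ≈ -2.6754e+5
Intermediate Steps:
P(Z) = 1/(21 + Z)
m(O) = 1/(2*O)
A(n, w) = -39/8 + w (A(n, w) = -6 + (w + 9*((½)/4)) = -6 + (w + 9*((½)*(¼))) = -6 + (w + 9*(⅛)) = -6 + (w + 9/8) = -6 + (9/8 + w) = -39/8 + w)
A(384, P(25)) - 1*267532 = (-39/8 + 1/(21 + 25)) - 1*267532 = (-39/8 + 1/46) - 267532 = -893/184 - 267532 = -49226781/184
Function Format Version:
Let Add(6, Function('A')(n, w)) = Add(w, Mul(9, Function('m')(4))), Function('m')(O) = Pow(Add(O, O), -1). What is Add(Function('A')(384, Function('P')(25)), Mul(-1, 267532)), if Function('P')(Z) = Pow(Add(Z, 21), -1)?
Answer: Rational(-49226781, 184) ≈ -2.6754e+5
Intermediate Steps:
Function('P')(Z) = Pow(Add(21, Z), -1)
Function('m')(O) = Mul(Rational(1, 2), Pow(O, -1)) (Function('m')(O) = Pow(Mul(2, O), -1) = Mul(Rational(1, 2), Pow(O, -1)))
Function('A')(n, w) = Add(Rational(-39, 8), w) (Function('A')(n, w) = Add(-6, Add(w, Mul(9, Mul(Rational(1, 2), Pow(4, -1))))) = Add(-6, Add(w, Mul(9, Mul(Rational(1, 2), Rational(1, 4))))) = Add(-6, Add(w, Mul(9, Rational(1, 8)))) = Add(-6, Add(w, Rational(9, 8))) = Add(-6, Add(Rational(9, 8), w)) = Add(Rational(-39, 8), w))
Add(Function('A')(384, Function('P')(25)), Mul(-1, 267532)) = Add(Add(Rational(-39, 8), Pow(Add(21, 25), -1)), Mul(-1, 267532)) = Add(Add(Rational(-39, 8), Pow(46, -1)), -267532) = Add(Add(Rational(-39, 8), Rational(1, 46)), -267532) = Add(Rational(-893, 184), -267532) = Rational(-49226781, 184)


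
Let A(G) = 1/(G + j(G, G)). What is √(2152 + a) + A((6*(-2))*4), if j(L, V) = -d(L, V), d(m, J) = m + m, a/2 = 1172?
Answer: 1/48 + 4*√281 ≈ 67.073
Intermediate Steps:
a = 2344 (a = 2*1172 = 2344)
d(m, J) = 2*m
j(L, V) = -2*L
A(G) = -1/G (A(G) = 1/(G - 2*G) = 1/(-G) = -1/G)
√(2152 + a) + A((6*(-2))*4) = √(2152 + 2344) - 1/((6*(-2))*4) = √4496 - 1/((-12*4)) = 4*√281 - 1/(-48) = 4*√281 - 1*(-1/48) = 4*√281 + 1/48 = 1/48 + 4*√281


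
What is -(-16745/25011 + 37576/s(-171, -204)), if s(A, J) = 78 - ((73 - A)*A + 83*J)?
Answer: 2427083/81610893 ≈ 0.029740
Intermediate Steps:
s(A, J) = 78 - 83*J - A*(73 - A) (s(A, J) = 78 - (A*(73 - A) + 83*J) = 78 - (83*J + A*(73 - A)) = 78 + (-83*J - A*(73 - A)) = 78 - 83*J - A*(73 - A))
-(-16745/25011 + 37576/s(-171, -204)) = -(-16745/25011 + 37576/(78 + (-171)² - 83*(-204) - 73*(-171))) = -(-16745*1/25011 + 37576/(78 + 29241 + 16932 + 12483)) = -(-16745/25011 + 37576/58734) = -(-16745/25011 + 37576*(1/58734)) = -(-16745/25011 + 18788/29367) = -1*(-2427083/81610893) = 2427083/81610893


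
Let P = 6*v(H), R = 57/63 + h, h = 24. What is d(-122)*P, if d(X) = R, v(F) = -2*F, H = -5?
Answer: 10460/7 ≈ 1494.3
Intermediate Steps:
R = 523/21 (R = 57/63 + 24 = 57*(1/63) + 24 = 19/21 + 24 = 523/21 ≈ 24.905)
d(X) = 523/21
P = 60 (P = 6*(-2*(-5)) = 6*10 = 60)
d(-122)*P = (523/21)*60 = 10460/7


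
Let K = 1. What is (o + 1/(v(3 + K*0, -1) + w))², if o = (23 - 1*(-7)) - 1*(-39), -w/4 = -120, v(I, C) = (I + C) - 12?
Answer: 1051769761/220900 ≈ 4761.3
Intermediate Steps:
v(I, C) = -12 + C + I (v(I, C) = (C + I) - 12 = -12 + C + I)
w = 480 (w = -4*(-120) = 480)
o = 69 (o = (23 + 7) + 39 = 30 + 39 = 69)
(o + 1/(v(3 + K*0, -1) + w))² = (69 + 1/((-12 - 1 + (3 + 1*0)) + 480))² = (69 + 1/((-12 - 1 + (3 + 0)) + 480))² = (69 + 1/((-12 - 1 + 3) + 480))² = (69 + 1/(-10 + 480))² = (69 + 1/470)² = (32431/470)² = 1051769761/220900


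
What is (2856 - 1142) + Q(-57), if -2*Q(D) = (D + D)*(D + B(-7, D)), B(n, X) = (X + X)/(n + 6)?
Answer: 4963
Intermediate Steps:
B(n, X) = 2*X/(6 + n) (B(n, X) = (2*X)/(6 + n) = 2*X/(6 + n))
Q(D) = D² (Q(D) = -(D + D)*(D + 2*D/(6 - 7))/2 = -2*D*(D + 2*D/(-1))/2 = -2*D*(D + 2*D*(-1))/2 = -2*D*(D - 2*D)/2 = -2*D*(-D)/2 = -(-1)*D² = D²)
(2856 - 1142) + Q(-57) = (2856 - 1142) + (-57)² = 1714 + 3249 = 4963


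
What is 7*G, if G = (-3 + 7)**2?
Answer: 112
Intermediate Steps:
G = 16 (G = 4**2 = 16)
7*G = 7*16 = 112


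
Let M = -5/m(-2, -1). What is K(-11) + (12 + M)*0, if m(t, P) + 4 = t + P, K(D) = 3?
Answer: 3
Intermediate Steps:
m(t, P) = -4 + P + t (m(t, P) = -4 + (t + P) = -4 + (P + t) = -4 + P + t)
M = 5/7 (M = -5/(-4 - 1 - 2) = -5/(-7) = -5*(-1/7) = 5/7 ≈ 0.71429)
K(-11) + (12 + M)*0 = 3 + (12 + 5/7)*0 = 3 + (89/7)*0 = 3 + 0 = 3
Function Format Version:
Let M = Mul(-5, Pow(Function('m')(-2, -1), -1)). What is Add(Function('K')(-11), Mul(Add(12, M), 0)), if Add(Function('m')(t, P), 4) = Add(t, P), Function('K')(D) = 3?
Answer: 3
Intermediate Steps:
Function('m')(t, P) = Add(-4, P, t) (Function('m')(t, P) = Add(-4, Add(t, P)) = Add(-4, Add(P, t)) = Add(-4, P, t))
M = Rational(5, 7) (M = Mul(-5, Pow(Add(-4, -1, -2), -1)) = Mul(-5, Pow(-7, -1)) = Mul(-5, Rational(-1, 7)) = Rational(5, 7) ≈ 0.71429)
Add(Function('K')(-11), Mul(Add(12, M), 0)) = Add(3, Mul(Add(12, Rational(5, 7)), 0)) = Add(3, Mul(Rational(89, 7), 0)) = Add(3, 0) = 3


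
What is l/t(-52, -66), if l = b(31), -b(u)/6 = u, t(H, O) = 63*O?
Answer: 31/693 ≈ 0.044733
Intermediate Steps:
b(u) = -6*u
l = -186 (l = -6*31 = -186)
l/t(-52, -66) = -186/(63*(-66)) = -186/(-4158) = -186*(-1/4158) = 31/693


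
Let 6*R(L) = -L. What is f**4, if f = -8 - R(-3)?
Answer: 83521/16 ≈ 5220.1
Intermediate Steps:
R(L) = -L/6 (R(L) = (-L)/6 = -L/6)
f = -17/2 (f = -8 - (-1)*(-3)/6 = -8 - 1*1/2 = -8 - 1/2 = -17/2 ≈ -8.5000)
f**4 = (-17/2)**4 = 83521/16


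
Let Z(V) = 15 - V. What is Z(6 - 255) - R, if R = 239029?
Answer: -238765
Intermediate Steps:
Z(6 - 255) - R = (15 - (6 - 255)) - 1*239029 = (15 - 1*(-249)) - 239029 = (15 + 249) - 239029 = 264 - 239029 = -238765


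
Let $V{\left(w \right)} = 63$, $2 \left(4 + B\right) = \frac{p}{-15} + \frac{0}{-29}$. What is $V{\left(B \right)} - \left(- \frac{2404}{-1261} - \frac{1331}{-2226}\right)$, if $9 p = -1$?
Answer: $\frac{169810423}{2806986} \approx 60.496$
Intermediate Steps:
$p = - \frac{1}{9}$ ($p = \frac{1}{9} \left(-1\right) = - \frac{1}{9} \approx -0.11111$)
$B = - \frac{1079}{270}$ ($B = -4 + \frac{- \frac{1}{9 \left(-15\right)} + \frac{0}{-29}}{2} = -4 + \frac{\left(- \frac{1}{9}\right) \left(- \frac{1}{15}\right) + 0 \left(- \frac{1}{29}\right)}{2} = -4 + \frac{\frac{1}{135} + 0}{2} = -4 + \frac{1}{2} \cdot \frac{1}{135} = -4 + \frac{1}{270} = - \frac{1079}{270} \approx -3.9963$)
$V{\left(B \right)} - \left(- \frac{2404}{-1261} - \frac{1331}{-2226}\right) = 63 - \left(- \frac{2404}{-1261} - \frac{1331}{-2226}\right) = 63 - \left(\left(-2404\right) \left(- \frac{1}{1261}\right) - - \frac{1331}{2226}\right) = 63 - \left(\frac{2404}{1261} + \frac{1331}{2226}\right) = 63 - \frac{7029695}{2806986} = \frac{169810423}{2806986}$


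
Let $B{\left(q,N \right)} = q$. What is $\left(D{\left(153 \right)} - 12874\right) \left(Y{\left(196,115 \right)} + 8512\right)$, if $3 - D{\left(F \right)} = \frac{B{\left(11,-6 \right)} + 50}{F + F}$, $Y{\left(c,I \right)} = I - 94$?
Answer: $- \frac{33607962871}{306} \approx -1.0983 \cdot 10^{8}$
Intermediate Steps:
$Y{\left(c,I \right)} = -94 + I$ ($Y{\left(c,I \right)} = I - 94 = -94 + I$)
$D{\left(F \right)} = 3 - \frac{61}{2 F}$ ($D{\left(F \right)} = 3 - \frac{11 + 50}{F + F} = 3 - \frac{61}{2 F}$)
$\left(D{\left(153 \right)} - 12874\right) \left(Y{\left(196,115 \right)} + 8512\right) = \left(\left(3 - \frac{61}{2 \cdot 153}\right) - 12874\right) \left(\left(-94 + 115\right) + 8512\right) = \left(\left(3 - \frac{61}{306}\right) - 12874\right) \left(21 + 8512\right) = \left(\left(3 - \frac{61}{306}\right) - 12874\right) 8533 = \left(\frac{857}{306} - 12874\right) 8533 = \left(- \frac{3938587}{306}\right) 8533 = - \frac{33607962871}{306}$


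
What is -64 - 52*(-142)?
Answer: 7320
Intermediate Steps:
-64 - 52*(-142) = -64 + 7384 = 7320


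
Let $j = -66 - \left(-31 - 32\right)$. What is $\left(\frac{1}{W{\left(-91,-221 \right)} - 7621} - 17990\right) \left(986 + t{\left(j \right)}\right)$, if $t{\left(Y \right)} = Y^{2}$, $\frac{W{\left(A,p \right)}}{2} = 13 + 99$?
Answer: $- \frac{132406670845}{7397} \approx -1.79 \cdot 10^{7}$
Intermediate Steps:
$W{\left(A,p \right)} = 224$ ($W{\left(A,p \right)} = 2 \left(13 + 99\right) = 2 \cdot 112 = 224$)
$j = -3$ ($j = -66 - \left(-31 - 32\right) = -66 - -63 = -66 + 63 = -3$)
$\left(\frac{1}{W{\left(-91,-221 \right)} - 7621} - 17990\right) \left(986 + t{\left(j \right)}\right) = \left(\frac{1}{224 - 7621} - 17990\right) \left(986 + \left(-3\right)^{2}\right) = \left(\frac{1}{-7397} - 17990\right) \left(986 + 9\right) = \left(- \frac{1}{7397} - 17990\right) 995 = \left(- \frac{133072031}{7397}\right) 995 = - \frac{132406670845}{7397}$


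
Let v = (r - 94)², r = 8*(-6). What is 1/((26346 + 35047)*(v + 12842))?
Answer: 1/2026337358 ≈ 4.9350e-10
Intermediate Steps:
r = -48
v = 20164 (v = (-48 - 94)² = (-142)² = 20164)
1/((26346 + 35047)*(v + 12842)) = 1/((26346 + 35047)*(20164 + 12842)) = 1/(61393*33006) = 1/2026337358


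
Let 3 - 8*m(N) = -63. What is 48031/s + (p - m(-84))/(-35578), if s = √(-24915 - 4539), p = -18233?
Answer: 72965/142312 - 48031*I*√29454/29454 ≈ 0.51271 - 279.87*I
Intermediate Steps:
m(N) = 33/4 (m(N) = 3/8 - ⅛*(-63) = 3/8 + 63/8 = 33/4)
s = I*√29454 (s = √(-29454) = I*√29454 ≈ 171.62*I)
48031/s + (p - m(-84))/(-35578) = 48031/((I*√29454)) + (-18233 - 1*33/4)/(-35578) = 48031*(-I*√29454/29454) + (-18233 - 33/4)*(-1/35578) = -48031*I*√29454/29454 - 72965/4*(-1/35578) = -48031*I*√29454/29454 + 72965/142312 = 72965/142312 - 48031*I*√29454/29454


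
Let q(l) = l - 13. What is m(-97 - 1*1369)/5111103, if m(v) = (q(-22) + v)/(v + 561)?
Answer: 1501/4625548215 ≈ 3.2450e-7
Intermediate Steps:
q(l) = -13 + l
m(v) = (-35 + v)/(561 + v) (m(v) = ((-13 - 22) + v)/(v + 561) = (-35 + v)/(561 + v))
m(-97 - 1*1369)/5111103 = ((-35 + (-97 - 1*1369))/(561 + (-97 - 1*1369)))/5111103 = ((-35 + (-97 - 1369))/(561 + (-97 - 1369)))*(1/5111103) = ((-35 - 1466)/(561 - 1466))*(1/5111103) = (-1501/(-905))*(1/5111103) = -1/905*(-1501)*(1/5111103) = (1501/905)*(1/5111103) = 1501/4625548215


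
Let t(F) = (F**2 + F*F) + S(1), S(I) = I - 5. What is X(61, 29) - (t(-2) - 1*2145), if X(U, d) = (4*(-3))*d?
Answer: 1793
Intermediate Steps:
S(I) = -5 + I
t(F) = -4 + 2*F**2 (t(F) = (F**2 + F*F) + (-5 + 1) = (F**2 + F**2) - 4 = 2*F**2 - 4 = -4 + 2*F**2)
X(U, d) = -12*d
X(61, 29) - (t(-2) - 1*2145) = -12*29 - ((-4 + 2*(-2)**2) - 1*2145) = -348 - ((-4 + 2*4) - 2145) = -348 - ((-4 + 8) - 2145) = -348 - (4 - 2145) = -348 - 1*(-2141) = -348 + 2141 = 1793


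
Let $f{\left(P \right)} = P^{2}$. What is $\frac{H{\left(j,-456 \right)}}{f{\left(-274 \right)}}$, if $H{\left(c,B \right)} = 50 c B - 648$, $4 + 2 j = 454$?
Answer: $- \frac{1282662}{18769} \approx -68.339$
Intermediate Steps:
$j = 225$ ($j = -2 + \frac{1}{2} \cdot 454 = -2 + 227 = 225$)
$H{\left(c,B \right)} = -648 + 50 B c$ ($H{\left(c,B \right)} = 50 B c - 648 = -648 + 50 B c$)
$\frac{H{\left(j,-456 \right)}}{f{\left(-274 \right)}} = \frac{-648 + 50 \left(-456\right) 225}{\left(-274\right)^{2}} = \frac{-648 - 5130000}{75076} = \left(-5130648\right) \frac{1}{75076} = - \frac{1282662}{18769}$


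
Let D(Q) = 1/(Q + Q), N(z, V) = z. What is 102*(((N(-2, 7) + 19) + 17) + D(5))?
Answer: 17391/5 ≈ 3478.2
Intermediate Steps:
D(Q) = 1/(2*Q)
102*(((N(-2, 7) + 19) + 17) + D(5)) = 102*(((-2 + 19) + 17) + (½)/5) = 102*((17 + 17) + (½)*(⅕)) = 102*(34 + ⅒) = 102*(341/10) = 17391/5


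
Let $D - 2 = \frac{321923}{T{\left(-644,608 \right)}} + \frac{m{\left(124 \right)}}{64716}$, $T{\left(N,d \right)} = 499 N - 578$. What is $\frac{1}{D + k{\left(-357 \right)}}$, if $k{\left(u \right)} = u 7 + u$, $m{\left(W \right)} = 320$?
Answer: $- \frac{5208570186}{14870441948341} \approx -0.00035026$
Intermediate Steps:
$T{\left(N,d \right)} = -578 + 499 N$
$k{\left(u \right)} = 8 u$ ($k{\left(u \right)} = 7 u + u = 8 u$)
$D = \frac{5234502875}{5208570186}$ ($D = 2 + \left(\frac{321923}{-578 + 499 \left(-644\right)} + \frac{320}{64716}\right) = 2 + \left(\frac{321923}{-578 - 321356} + 320 \cdot \frac{1}{64716}\right) = 2 + \left(\frac{321923}{-321934} + \frac{80}{16179}\right) = 2 + \left(321923 \left(- \frac{1}{321934}\right) + \frac{80}{16179}\right) = 2 + \left(- \frac{321923}{321934} + \frac{80}{16179}\right) = 2 - \frac{5182637497}{5208570186} = \frac{5234502875}{5208570186} \approx 1.005$)
$\frac{1}{D + k{\left(-357 \right)}} = \frac{1}{\frac{5234502875}{5208570186} + 8 \left(-357\right)} = \frac{1}{\frac{5234502875}{5208570186} - 2856} = \frac{1}{- \frac{14870441948341}{5208570186}} = - \frac{5208570186}{14870441948341}$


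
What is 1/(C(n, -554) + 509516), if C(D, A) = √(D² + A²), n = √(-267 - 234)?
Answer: 509516/259606247841 - √306415/259606247841 ≈ 1.9605e-6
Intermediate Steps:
n = I*√501 (n = √(-501) = I*√501 ≈ 22.383*I)
C(D, A) = √(A² + D²)
1/(C(n, -554) + 509516) = 1/(√((-554)² + (I*√501)²) + 509516) = 1/(√(306916 - 501) + 509516) = 1/(√306415 + 509516) = 1/(509516 + √306415)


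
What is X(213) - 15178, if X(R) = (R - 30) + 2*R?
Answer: -14569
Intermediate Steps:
X(R) = -30 + 3*R (X(R) = (-30 + R) + 2*R = -30 + 3*R)
X(213) - 15178 = (-30 + 3*213) - 15178 = (-30 + 639) - 15178 = 609 - 15178 = -14569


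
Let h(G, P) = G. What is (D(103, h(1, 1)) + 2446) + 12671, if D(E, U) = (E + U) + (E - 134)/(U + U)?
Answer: 30411/2 ≈ 15206.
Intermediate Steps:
D(E, U) = E + U + (-134 + E)/(2*U) (D(E, U) = (E + U) + (-134 + E)/((2*U)) = (E + U) + (-134 + E)*(1/(2*U)) = (E + U) + (-134 + E)/(2*U) = E + U + (-134 + E)/(2*U))
(D(103, h(1, 1)) + 2446) + 12671 = ((-67 + (½)*103 + 1*(103 + 1))/1 + 2446) + 12671 = (1*(-67 + 103/2 + 1*104) + 2446) + 12671 = (1*(-67 + 103/2 + 104) + 2446) + 12671 = (1*(177/2) + 2446) + 12671 = (177/2 + 2446) + 12671 = 5069/2 + 12671 = 30411/2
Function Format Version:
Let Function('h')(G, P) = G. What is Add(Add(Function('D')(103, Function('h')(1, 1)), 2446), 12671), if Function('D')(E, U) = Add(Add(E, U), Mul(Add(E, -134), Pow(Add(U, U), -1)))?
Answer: Rational(30411, 2) ≈ 15206.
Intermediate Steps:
Function('D')(E, U) = Add(E, U, Mul(Rational(1, 2), Pow(U, -1), Add(-134, E))) (Function('D')(E, U) = Add(Add(E, U), Mul(Add(-134, E), Pow(Mul(2, U), -1))) = Add(Add(E, U), Mul(Add(-134, E), Mul(Rational(1, 2), Pow(U, -1)))) = Add(Add(E, U), Mul(Rational(1, 2), Pow(U, -1), Add(-134, E))) = Add(E, U, Mul(Rational(1, 2), Pow(U, -1), Add(-134, E))))
Add(Add(Function('D')(103, Function('h')(1, 1)), 2446), 12671) = Add(Add(Mul(Pow(1, -1), Add(-67, Mul(Rational(1, 2), 103), Mul(1, Add(103, 1)))), 2446), 12671) = Add(Add(Mul(1, Add(-67, Rational(103, 2), Mul(1, 104))), 2446), 12671) = Add(Add(Mul(1, Add(-67, Rational(103, 2), 104)), 2446), 12671) = Add(Add(Mul(1, Rational(177, 2)), 2446), 12671) = Add(Add(Rational(177, 2), 2446), 12671) = Add(Rational(5069, 2), 12671) = Rational(30411, 2)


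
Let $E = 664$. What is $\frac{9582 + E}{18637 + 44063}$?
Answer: $\frac{5123}{31350} \approx 0.16341$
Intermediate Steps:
$\frac{9582 + E}{18637 + 44063} = \frac{9582 + 664}{18637 + 44063} = \frac{10246}{62700} = 10246 \cdot \frac{1}{62700} = \frac{5123}{31350}$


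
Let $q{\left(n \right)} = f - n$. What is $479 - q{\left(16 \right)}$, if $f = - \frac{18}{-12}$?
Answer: $\frac{987}{2} \approx 493.5$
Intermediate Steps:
$f = \frac{3}{2}$ ($f = \left(-18\right) \left(- \frac{1}{12}\right) = \frac{3}{2} \approx 1.5$)
$q{\left(n \right)} = \frac{3}{2} - n$
$479 - q{\left(16 \right)} = 479 - \left(\frac{3}{2} - 16\right) = 479 - - \frac{29}{2} = 479 + \frac{29}{2} = \frac{987}{2}$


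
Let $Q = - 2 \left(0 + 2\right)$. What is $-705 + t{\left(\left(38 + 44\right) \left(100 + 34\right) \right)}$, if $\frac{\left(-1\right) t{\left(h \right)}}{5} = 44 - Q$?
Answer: $-945$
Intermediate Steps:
$Q = -4$ ($Q = \left(-2\right) 2 = -4$)
$t{\left(h \right)} = -240$ ($t{\left(h \right)} = - 5 \left(44 - -4\right) = - 5 \left(44 + 4\right) = \left(-5\right) 48 = -240$)
$-705 + t{\left(\left(38 + 44\right) \left(100 + 34\right) \right)} = -705 - 240 = -945$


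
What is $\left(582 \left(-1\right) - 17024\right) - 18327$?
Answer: $-35933$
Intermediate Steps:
$\left(582 \left(-1\right) - 17024\right) - 18327 = \left(-582 - 17024\right) - 18327 = -17606 - 18327 = -35933$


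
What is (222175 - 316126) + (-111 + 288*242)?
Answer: -24366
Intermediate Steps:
(222175 - 316126) + (-111 + 288*242) = -93951 + (-111 + 69696) = -93951 + 69585 = -24366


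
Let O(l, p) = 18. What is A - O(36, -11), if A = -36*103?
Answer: -3726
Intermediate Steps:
A = -3708
A - O(36, -11) = -3708 - 1*18 = -3708 - 18 = -3726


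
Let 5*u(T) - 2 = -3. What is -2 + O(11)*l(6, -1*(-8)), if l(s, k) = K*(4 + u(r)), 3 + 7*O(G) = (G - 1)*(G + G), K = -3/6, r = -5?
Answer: -609/10 ≈ -60.900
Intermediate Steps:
u(T) = -1/5 (u(T) = 2/5 + (1/5)*(-3) = 2/5 - 3/5 = -1/5)
K = -1/2 (K = -3*1/6 = -1/2 ≈ -0.50000)
O(G) = -3/7 + 2*G*(-1 + G)/7 (O(G) = -3/7 + ((G - 1)*(G + G))/7 = -3/7 + ((-1 + G)*(2*G))/7 = -3/7 + (2*G*(-1 + G))/7 = -3/7 + 2*G*(-1 + G)/7)
l(s, k) = -19/10 (l(s, k) = -(4 - 1/5)/2 = -1/2*19/5 = -19/10)
-2 + O(11)*l(6, -1*(-8)) = -2 + (-3/7 - 2/7*11 + (2/7)*11**2)*(-19/10) = -2 + (-3/7 - 22/7 + (2/7)*121)*(-19/10) = -2 + (-3/7 - 22/7 + 242/7)*(-19/10) = -2 + 31*(-19/10) = -2 - 589/10 = -609/10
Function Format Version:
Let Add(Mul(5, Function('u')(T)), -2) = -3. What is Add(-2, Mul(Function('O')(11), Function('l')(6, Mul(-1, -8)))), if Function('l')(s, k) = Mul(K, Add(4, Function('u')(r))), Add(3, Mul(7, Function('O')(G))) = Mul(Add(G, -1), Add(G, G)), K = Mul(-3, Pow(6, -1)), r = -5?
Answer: Rational(-609, 10) ≈ -60.900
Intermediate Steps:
Function('u')(T) = Rational(-1, 5) (Function('u')(T) = Add(Rational(2, 5), Mul(Rational(1, 5), -3)) = Add(Rational(2, 5), Rational(-3, 5)) = Rational(-1, 5))
K = Rational(-1, 2) (K = Mul(-3, Rational(1, 6)) = Rational(-1, 2) ≈ -0.50000)
Function('O')(G) = Add(Rational(-3, 7), Mul(Rational(2, 7), G, Add(-1, G))) (Function('O')(G) = Add(Rational(-3, 7), Mul(Rational(1, 7), Mul(Add(G, -1), Add(G, G)))) = Add(Rational(-3, 7), Mul(Rational(1, 7), Mul(Add(-1, G), Mul(2, G)))) = Add(Rational(-3, 7), Mul(Rational(1, 7), Mul(2, G, Add(-1, G)))) = Add(Rational(-3, 7), Mul(Rational(2, 7), G, Add(-1, G))))
Function('l')(s, k) = Rational(-19, 10) (Function('l')(s, k) = Mul(Rational(-1, 2), Add(4, Rational(-1, 5))) = Mul(Rational(-1, 2), Rational(19, 5)) = Rational(-19, 10))
Add(-2, Mul(Function('O')(11), Function('l')(6, Mul(-1, -8)))) = Add(-2, Mul(Add(Rational(-3, 7), Mul(Rational(-2, 7), 11), Mul(Rational(2, 7), Pow(11, 2))), Rational(-19, 10))) = Add(-2, Mul(Add(Rational(-3, 7), Rational(-22, 7), Mul(Rational(2, 7), 121)), Rational(-19, 10))) = Add(-2, Mul(Add(Rational(-3, 7), Rational(-22, 7), Rational(242, 7)), Rational(-19, 10))) = Add(-2, Mul(31, Rational(-19, 10))) = Add(-2, Rational(-589, 10)) = Rational(-609, 10)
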